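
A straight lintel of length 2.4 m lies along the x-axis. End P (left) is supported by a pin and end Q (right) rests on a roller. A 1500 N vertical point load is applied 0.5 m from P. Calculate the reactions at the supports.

Taking moments about P: Q_y·2.4 − 1500·0.5 = 0 → Q_y = 750/2.4 = 312.5 N.
ΣF_y = 0: P_y + 312.5 − 1500 = 0 → P_y = 1188 N.
ΣF_x = 0: no horizontal applied forces, so P_x = 0.

P_x = 0, P_y = 1188 N, Q_y = 312.5 N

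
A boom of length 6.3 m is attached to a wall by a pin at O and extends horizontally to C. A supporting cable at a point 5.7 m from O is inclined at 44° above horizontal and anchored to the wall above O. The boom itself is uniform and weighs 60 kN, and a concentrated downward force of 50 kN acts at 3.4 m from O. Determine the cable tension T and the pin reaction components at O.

ΣM about O: T·sin44°·5.7 − 60·3.15 − 50·3.4 = 0 → T = 359/(5.7·0.694658) = 90.6669 ≈ 90.67 kN.
ΣF_x = 0: O_x − T·cos44° = 0 → O_x = 90.6669 × 0.71934 = 65.22 kN.
ΣF_y = 0: O_y + T·sin44° − 60 − 50 = 0 → O_y = 110 − 90.6669 × 0.694658 = 47.02 kN.

T = 90.67 kN, O_x = 65.22 kN, O_y = 47.02 kN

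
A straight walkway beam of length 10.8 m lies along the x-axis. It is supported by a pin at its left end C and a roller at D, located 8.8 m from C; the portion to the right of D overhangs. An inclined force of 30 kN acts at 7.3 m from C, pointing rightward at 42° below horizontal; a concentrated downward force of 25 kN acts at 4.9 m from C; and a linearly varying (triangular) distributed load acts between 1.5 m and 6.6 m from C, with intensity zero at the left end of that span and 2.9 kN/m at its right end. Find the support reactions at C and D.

Resultant of the triangular load: ½ × 2.9 × 5.1 = 7.395 kN, acting at 4.9 m from C (one-third of the span from the peak).
Moments about C: D_y·8.8 − 30·sin42°·7.3 − 25·4.9 − (½·2.9·5.1)·4.9 = 0 → D_y = 305.275/8.8 = 34.6903 ≈ 34.69 kN.
ΣF_y = 0: C_y + 34.6903 − 30·sin42° − 25 − ½·2.9·5.1 = 0 → C_y = 17.78 kN.
ΣF_x = 0: C_x + 30·cos42° = 0 → C_x = -22.29 kN.

C_x = -22.29 kN, C_y = 17.78 kN, D_y = 34.69 kN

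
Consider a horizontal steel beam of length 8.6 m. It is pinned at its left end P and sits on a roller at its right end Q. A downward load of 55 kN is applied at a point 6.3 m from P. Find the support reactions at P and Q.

P_x = 0, P_y = 14.71 kN, Q_y = 40.29 kN

ΣM about P: Q_y·8.6 − 55·6.3 = 0 → Q_y = 346.5/8.6 = 40.2907 ≈ 40.29 kN.
ΣF_y = 0: P_y + 40.2907 − 55 = 0 → P_y = 14.71 kN.
ΣF_x = 0: no horizontal applied forces, so P_x = 0.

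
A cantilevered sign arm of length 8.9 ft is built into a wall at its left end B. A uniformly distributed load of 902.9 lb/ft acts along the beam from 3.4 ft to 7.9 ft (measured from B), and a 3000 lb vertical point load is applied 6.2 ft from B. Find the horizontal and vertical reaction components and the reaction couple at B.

B_x = 0, B_y = 7063 lb, M_B = 41560 lb·ft

Resultant of the distributed load: 902.9 × 4.5 = 4063.05 lb at 5.65 ft from B.
ΣF_x = 0: B_x = 0.
ΣF_y = 0: B_y − 902.9·4.5 − 3000 = 0 → B_y = 7063 lb.
ΣM about B: M_B − (902.9·4.5)·5.65 − 3000·6.2 = 0 → M_B = 41560 lb·ft.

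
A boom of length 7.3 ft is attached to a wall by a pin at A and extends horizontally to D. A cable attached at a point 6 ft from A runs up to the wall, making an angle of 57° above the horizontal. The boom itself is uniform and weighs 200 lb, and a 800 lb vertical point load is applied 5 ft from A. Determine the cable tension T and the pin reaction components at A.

ΣM about A: T·sin57°·6 − 200·3.65 − 800·5 = 0 → T = 4730/(6·0.838671) = 939.979 ≈ 940.0 lb.
ΣF_x = 0: A_x − T·cos57° = 0 → A_x = 939.979 × 0.544639 = 511.9 lb.
ΣF_y = 0: A_y + T·sin57° − 200 − 800 = 0 → A_y = 1000 − 939.979 × 0.838671 = 211.7 lb.

T = 940.0 lb, A_x = 511.9 lb, A_y = 211.7 lb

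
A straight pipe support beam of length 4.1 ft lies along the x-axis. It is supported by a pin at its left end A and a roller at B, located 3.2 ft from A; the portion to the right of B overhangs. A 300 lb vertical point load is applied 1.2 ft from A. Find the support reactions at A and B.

A_x = 0, A_y = 187.5 lb, B_y = 112.5 lb

ΣM about A: B_y·3.2 − 300·1.2 = 0 → B_y = 360/3.2 = 112.5 lb.
ΣF_y = 0: A_y + 112.5 − 300 = 0 → A_y = 187.5 lb.
ΣF_x = 0: no horizontal applied forces, so A_x = 0.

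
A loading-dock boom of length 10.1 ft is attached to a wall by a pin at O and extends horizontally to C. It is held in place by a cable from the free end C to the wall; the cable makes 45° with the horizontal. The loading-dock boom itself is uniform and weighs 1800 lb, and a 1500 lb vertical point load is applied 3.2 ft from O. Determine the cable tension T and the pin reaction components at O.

T = 1945 lb, O_x = 1375 lb, O_y = 1925 lb

ΣM about O: T·sin45°·10.1 − 1800·5.05 − 1500·3.2 = 0 → T = 13890/(10.1·0.707107) = 1944.89 ≈ 1945 lb.
ΣF_x = 0: O_x − T·cos45° = 0 → O_x = 1944.89 × 0.707107 = 1375 lb.
ΣF_y = 0: O_y + T·sin45° − 1800 − 1500 = 0 → O_y = 3300 − 1944.89 × 0.707107 = 1925 lb.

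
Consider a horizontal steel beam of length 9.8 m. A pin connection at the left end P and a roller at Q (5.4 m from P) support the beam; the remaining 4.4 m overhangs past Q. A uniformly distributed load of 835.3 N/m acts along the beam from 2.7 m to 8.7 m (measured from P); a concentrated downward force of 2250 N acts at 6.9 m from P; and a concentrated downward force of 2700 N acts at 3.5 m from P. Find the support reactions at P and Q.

Resultant of the distributed load: 835.3 × 6 = 5011.8 N at 5.7 m from P.
Taking moments about P: Q_y·5.4 − (835.3·6)·5.7 − 2250·6.9 − 2700·3.5 = 0 → Q_y = 53542.26/5.4 = 9915.23 ≈ 9915 N.
ΣF_y = 0: P_y + 9915.23 − 835.3·6 − 2250 − 2700 = 0 → P_y = 46.57 N.
ΣF_x = 0: no horizontal applied forces, so P_x = 0.

P_x = 0, P_y = 46.57 N, Q_y = 9915 N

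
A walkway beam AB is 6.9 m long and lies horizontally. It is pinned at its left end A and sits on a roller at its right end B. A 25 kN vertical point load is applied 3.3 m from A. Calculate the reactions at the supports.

A_x = 0, A_y = 13.04 kN, B_y = 11.96 kN

Taking moments about A: B_y·6.9 − 25·3.3 = 0 → B_y = 82.5/6.9 = 11.9565 ≈ 11.96 kN.
ΣF_y = 0: A_y + 11.9565 − 25 = 0 → A_y = 13.04 kN.
ΣF_x = 0: no horizontal applied forces, so A_x = 0.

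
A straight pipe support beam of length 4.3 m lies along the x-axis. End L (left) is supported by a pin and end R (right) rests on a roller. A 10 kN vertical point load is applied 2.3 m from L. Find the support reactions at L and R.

ΣM about L: R_y·4.3 − 10·2.3 = 0 → R_y = 23/4.3 = 5.34884 ≈ 5.349 kN.
ΣF_y = 0: L_y + 5.34884 − 10 = 0 → L_y = 4.651 kN.
ΣF_x = 0: no horizontal applied forces, so L_x = 0.

L_x = 0, L_y = 4.651 kN, R_y = 5.349 kN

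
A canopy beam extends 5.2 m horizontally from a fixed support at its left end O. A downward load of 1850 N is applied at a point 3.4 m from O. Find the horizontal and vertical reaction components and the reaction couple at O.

ΣF_x = 0: O_x = 0.
ΣF_y = 0: O_y − 1850 = 0 → O_y = 1850 N.
ΣM about O: M_O − 1850·3.4 = 0 → M_O = 6290 N·m.

O_x = 0, O_y = 1850 N, M_O = 6290 N·m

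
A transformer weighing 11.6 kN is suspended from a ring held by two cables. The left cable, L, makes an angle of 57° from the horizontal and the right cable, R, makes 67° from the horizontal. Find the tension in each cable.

ΣF_x = 0: −T_L·cos57° + T_R·cos67° = 0 → T_R = 1.3939·T_L.
ΣF_y = 0: T_L·sin57° + T_R·sin67° = 11.6.
Substitute: T_L·(0.838671 + 1.3939·0.920505) = 11.6 → T_L = 5.46715 ≈ 5.467 kN.
Then T_R = 1.3939 × 5.46715 = 7.621 kN.

T_L = 5.467 kN, T_R = 7.621 kN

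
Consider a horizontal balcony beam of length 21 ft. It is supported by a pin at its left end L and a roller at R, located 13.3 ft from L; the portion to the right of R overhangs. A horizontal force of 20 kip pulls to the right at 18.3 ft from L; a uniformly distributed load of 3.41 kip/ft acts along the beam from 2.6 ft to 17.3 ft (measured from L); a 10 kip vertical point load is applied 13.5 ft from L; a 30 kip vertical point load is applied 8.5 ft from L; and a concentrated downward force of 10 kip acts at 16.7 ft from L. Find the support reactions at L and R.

L_x = -20.00 kip, L_y = 20.75 kip, R_y = 79.38 kip

Resultant of the distributed load: 3.41 × 14.7 = 50.127 kip at 9.95 ft from L.
Moments about L: R_y·13.3 − (3.41·14.7)·9.95 − 10·13.5 − 30·8.5 − 10·16.7 = 0 → R_y = 1055.76365/13.3 = 79.3807 ≈ 79.38 kip.
ΣF_y = 0: L_y + 79.3807 − 3.41·14.7 − 10 − 30 − 10 = 0 → L_y = 20.75 kip.
ΣF_x = 0: L_x + 20 = 0 → L_x = -20.00 kip.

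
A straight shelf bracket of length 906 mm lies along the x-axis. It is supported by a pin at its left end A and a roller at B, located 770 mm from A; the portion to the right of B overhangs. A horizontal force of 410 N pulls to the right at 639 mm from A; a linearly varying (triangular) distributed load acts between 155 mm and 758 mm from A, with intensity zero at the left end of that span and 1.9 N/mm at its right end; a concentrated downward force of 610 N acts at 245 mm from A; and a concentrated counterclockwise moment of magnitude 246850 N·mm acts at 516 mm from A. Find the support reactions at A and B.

A_x = -410.0 N, A_y = 895.0 N, B_y = 287.9 N

Resultant of the triangular load: ½ × 1.9 × 603 = 572.85 N, acting at 557 mm from A (one-third of the span from the peak).
Taking moments about A: B_y·770 − (½·1.9·603)·557 − 610·245 + 246850 = 0 → B_y = 221677.45/770 = 287.893 ≈ 287.9 N.
ΣF_y = 0: A_y + 287.893 − ½·1.9·603 − 610 = 0 → A_y = 895.0 N.
ΣF_x = 0: A_x + 410 = 0 → A_x = -410.0 N.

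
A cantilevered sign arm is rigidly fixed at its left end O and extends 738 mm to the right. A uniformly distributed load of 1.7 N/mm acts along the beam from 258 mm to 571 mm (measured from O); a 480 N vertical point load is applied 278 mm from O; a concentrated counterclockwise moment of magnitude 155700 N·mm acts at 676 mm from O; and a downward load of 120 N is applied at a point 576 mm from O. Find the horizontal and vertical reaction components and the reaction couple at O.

Resultant of the distributed load: 1.7 × 313 = 532.1 N at 414.5 mm from O.
ΣF_x = 0: O_x = 0.
ΣF_y = 0: O_y − 1.7·313 − 480 − 120 = 0 → O_y = 1132 N.
ΣM about O: M_O − (1.7·313)·414.5 − 480·278 + 155700 − 120·576 = 0 → M_O = 267400 N·mm.

O_x = 0, O_y = 1132 N, M_O = 267400 N·mm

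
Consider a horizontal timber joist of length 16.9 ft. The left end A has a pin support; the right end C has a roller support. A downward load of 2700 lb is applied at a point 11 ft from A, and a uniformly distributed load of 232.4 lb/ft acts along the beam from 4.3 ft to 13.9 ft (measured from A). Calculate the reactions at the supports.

A_x = 0, A_y = 1972 lb, C_y = 2959 lb

Resultant of the distributed load: 232.4 × 9.6 = 2231.04 lb at 9.1 ft from A.
Moments about A: C_y·16.9 − 2700·11 − (232.4·9.6)·9.1 = 0 → C_y = 50002.464/16.9 = 2958.73 ≈ 2959 lb.
ΣF_y = 0: A_y + 2958.73 − 2700 − 232.4·9.6 = 0 → A_y = 1972 lb.
ΣF_x = 0: no horizontal applied forces, so A_x = 0.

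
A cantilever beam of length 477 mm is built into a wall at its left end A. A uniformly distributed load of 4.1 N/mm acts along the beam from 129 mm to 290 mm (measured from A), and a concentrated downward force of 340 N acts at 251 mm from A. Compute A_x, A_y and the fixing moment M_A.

Resultant of the distributed load: 4.1 × 161 = 660.1 N at 209.5 mm from A.
ΣF_x = 0: A_x = 0.
ΣF_y = 0: A_y − 4.1·161 − 340 = 0 → A_y = 1000 N.
ΣM about A: M_A − (4.1·161)·209.5 − 340·251 = 0 → M_A = 223600 N·mm.

A_x = 0, A_y = 1000 N, M_A = 223600 N·mm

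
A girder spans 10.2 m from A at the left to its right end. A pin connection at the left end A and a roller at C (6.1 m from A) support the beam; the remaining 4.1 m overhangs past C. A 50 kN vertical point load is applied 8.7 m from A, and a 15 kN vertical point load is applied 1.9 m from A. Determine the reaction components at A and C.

Moments about A: C_y·6.1 − 50·8.7 − 15·1.9 = 0 → C_y = 463.5/6.1 = 75.9836 ≈ 75.98 kN.
ΣF_y = 0: A_y + 75.9836 − 50 − 15 = 0 → A_y = -10.98 kN.
ΣF_x = 0: no horizontal applied forces, so A_x = 0.

A_x = 0, A_y = -10.98 kN, C_y = 75.98 kN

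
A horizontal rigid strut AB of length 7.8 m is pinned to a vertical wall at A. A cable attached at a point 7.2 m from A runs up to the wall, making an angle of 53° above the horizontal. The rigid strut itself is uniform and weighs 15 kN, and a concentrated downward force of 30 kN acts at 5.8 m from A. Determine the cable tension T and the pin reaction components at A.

T = 40.43 kN, A_x = 24.33 kN, A_y = 12.71 kN

ΣM about A: T·sin53°·7.2 − 15·3.9 − 30·5.8 = 0 → T = 232.5/(7.2·0.798636) = 40.4335 ≈ 40.43 kN.
ΣF_x = 0: A_x − T·cos53° = 0 → A_x = 40.4335 × 0.601815 = 24.33 kN.
ΣF_y = 0: A_y + T·sin53° − 15 − 30 = 0 → A_y = 45 − 40.4335 × 0.798636 = 12.71 kN.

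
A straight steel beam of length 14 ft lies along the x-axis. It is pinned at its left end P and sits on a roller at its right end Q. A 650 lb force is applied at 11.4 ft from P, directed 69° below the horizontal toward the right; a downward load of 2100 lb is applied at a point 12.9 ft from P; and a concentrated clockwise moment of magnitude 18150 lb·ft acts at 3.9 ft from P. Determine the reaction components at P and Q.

Taking moments about P: Q_y·14 − 650·sin69°·11.4 − 2100·12.9 − 18150 = 0 → Q_y = 52157.8/14 = 3725.56 ≈ 3726 lb.
ΣF_y = 0: P_y + 3725.56 − 650·sin69° − 2100 = 0 → P_y = -1019 lb.
ΣF_x = 0: P_x + 650·cos69° = 0 → P_x = -232.9 lb.

P_x = -232.9 lb, P_y = -1019 lb, Q_y = 3726 lb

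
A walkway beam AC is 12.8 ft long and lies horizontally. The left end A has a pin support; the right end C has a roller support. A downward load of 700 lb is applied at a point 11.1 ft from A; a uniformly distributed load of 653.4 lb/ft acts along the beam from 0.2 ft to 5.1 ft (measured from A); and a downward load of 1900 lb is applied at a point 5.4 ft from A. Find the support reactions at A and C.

Resultant of the distributed load: 653.4 × 4.9 = 3201.66 lb at 2.65 ft from A.
Taking moments about A: C_y·12.8 − 700·11.1 − (653.4·4.9)·2.65 − 1900·5.4 = 0 → C_y = 26514.399/12.8 = 2071.44 ≈ 2071 lb.
ΣF_y = 0: A_y + 2071.44 − 700 − 653.4·4.9 − 1900 = 0 → A_y = 3730 lb.
ΣF_x = 0: no horizontal applied forces, so A_x = 0.

A_x = 0, A_y = 3730 lb, C_y = 2071 lb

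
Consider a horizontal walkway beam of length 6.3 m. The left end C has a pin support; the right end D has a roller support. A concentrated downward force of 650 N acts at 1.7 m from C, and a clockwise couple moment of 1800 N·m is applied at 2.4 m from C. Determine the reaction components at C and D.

Moments about C: D_y·6.3 − 650·1.7 − 1800 = 0 → D_y = 2905/6.3 = 461.111 ≈ 461.1 N.
ΣF_y = 0: C_y + 461.111 − 650 = 0 → C_y = 188.9 N.
ΣF_x = 0: no horizontal applied forces, so C_x = 0.

C_x = 0, C_y = 188.9 N, D_y = 461.1 N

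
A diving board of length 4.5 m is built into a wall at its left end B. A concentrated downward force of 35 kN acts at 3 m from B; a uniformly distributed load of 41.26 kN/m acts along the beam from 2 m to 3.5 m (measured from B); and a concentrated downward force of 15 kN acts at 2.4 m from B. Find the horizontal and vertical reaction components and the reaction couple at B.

Resultant of the distributed load: 41.26 × 1.5 = 61.89 kN at 2.75 m from B.
ΣF_x = 0: B_x = 0.
ΣF_y = 0: B_y − 35 − 41.26·1.5 − 15 = 0 → B_y = 111.9 kN.
ΣM about B: M_B − 35·3 − (41.26·1.5)·2.75 − 15·2.4 = 0 → M_B = 311.2 kN·m.

B_x = 0, B_y = 111.9 kN, M_B = 311.2 kN·m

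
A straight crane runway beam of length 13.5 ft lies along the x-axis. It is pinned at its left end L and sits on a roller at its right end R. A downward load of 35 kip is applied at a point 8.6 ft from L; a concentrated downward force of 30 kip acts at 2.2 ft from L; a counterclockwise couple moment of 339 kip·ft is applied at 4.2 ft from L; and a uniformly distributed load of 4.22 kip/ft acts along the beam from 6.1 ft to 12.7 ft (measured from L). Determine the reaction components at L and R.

Resultant of the distributed load: 4.22 × 6.6 = 27.852 kip at 9.4 ft from L.
ΣM about L: R_y·13.5 − 35·8.6 − 30·2.2 + 339 − (4.22·6.6)·9.4 = 0 → R_y = 289.8088/13.5 = 21.4673 ≈ 21.47 kip.
ΣF_y = 0: L_y + 21.4673 − 35 − 30 − 4.22·6.6 = 0 → L_y = 71.38 kip.
ΣF_x = 0: no horizontal applied forces, so L_x = 0.

L_x = 0, L_y = 71.38 kip, R_y = 21.47 kip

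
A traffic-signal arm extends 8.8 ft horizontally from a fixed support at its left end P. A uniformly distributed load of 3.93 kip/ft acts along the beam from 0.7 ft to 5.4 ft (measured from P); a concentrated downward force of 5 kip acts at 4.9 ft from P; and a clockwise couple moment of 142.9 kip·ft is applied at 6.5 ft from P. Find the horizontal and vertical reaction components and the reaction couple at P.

P_x = 0, P_y = 23.47 kip, M_P = 223.7 kip·ft

Resultant of the distributed load: 3.93 × 4.7 = 18.471 kip at 3.05 ft from P.
ΣF_x = 0: P_x = 0.
ΣF_y = 0: P_y − 3.93·4.7 − 5 = 0 → P_y = 23.47 kip.
ΣM about P: M_P − (3.93·4.7)·3.05 − 5·4.9 − 142.9 = 0 → M_P = 223.7 kip·ft.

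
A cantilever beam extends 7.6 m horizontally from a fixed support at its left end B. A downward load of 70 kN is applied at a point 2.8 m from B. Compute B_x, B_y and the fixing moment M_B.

B_x = 0, B_y = 70.00 kN, M_B = 196.0 kN·m

ΣF_x = 0: B_x = 0.
ΣF_y = 0: B_y − 70 = 0 → B_y = 70.00 kN.
ΣM about B: M_B − 70·2.8 = 0 → M_B = 196.0 kN·m.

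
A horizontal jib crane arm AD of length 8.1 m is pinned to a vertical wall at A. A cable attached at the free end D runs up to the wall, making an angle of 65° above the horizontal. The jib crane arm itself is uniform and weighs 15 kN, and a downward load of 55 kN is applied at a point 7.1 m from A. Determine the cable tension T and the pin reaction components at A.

ΣM about A: T·sin65°·8.1 − 15·4.05 − 55·7.1 = 0 → T = 451.25/(8.1·0.906308) = 61.469 ≈ 61.47 kN.
ΣF_x = 0: A_x − T·cos65° = 0 → A_x = 61.469 × 0.422618 = 25.98 kN.
ΣF_y = 0: A_y + T·sin65° − 15 − 55 = 0 → A_y = 70 − 61.469 × 0.906308 = 14.29 kN.

T = 61.47 kN, A_x = 25.98 kN, A_y = 14.29 kN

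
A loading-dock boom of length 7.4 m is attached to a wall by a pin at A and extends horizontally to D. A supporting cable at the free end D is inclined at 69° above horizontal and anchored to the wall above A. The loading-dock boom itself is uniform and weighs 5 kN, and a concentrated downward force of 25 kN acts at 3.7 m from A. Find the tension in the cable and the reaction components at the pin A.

T = 16.07 kN, A_x = 5.758 kN, A_y = 15.00 kN

ΣM about A: T·sin69°·7.4 − 5·3.7 − 25·3.7 = 0 → T = 111/(7.4·0.93358) = 16.0672 ≈ 16.07 kN.
ΣF_x = 0: A_x − T·cos69° = 0 → A_x = 16.0672 × 0.358368 = 5.758 kN.
ΣF_y = 0: A_y + T·sin69° − 5 − 25 = 0 → A_y = 30 − 16.0672 × 0.93358 = 15.00 kN.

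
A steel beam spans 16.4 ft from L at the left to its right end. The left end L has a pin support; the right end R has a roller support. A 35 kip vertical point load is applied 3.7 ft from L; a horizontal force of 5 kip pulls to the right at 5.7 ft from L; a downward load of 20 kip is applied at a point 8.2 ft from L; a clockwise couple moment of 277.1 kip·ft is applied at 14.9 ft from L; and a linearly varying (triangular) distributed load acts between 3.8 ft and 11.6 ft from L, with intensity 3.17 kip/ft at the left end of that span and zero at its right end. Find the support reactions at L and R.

L_x = -5.000 kip, L_y = 27.75 kip, R_y = 39.62 kip

Resultant of the triangular load: ½ × 3.17 × 7.8 = 12.363 kip, acting at 6.4 ft from L (one-third of the span from the peak).
Taking moments about L: R_y·16.4 − 35·3.7 − 20·8.2 − 277.1 − (½·3.17·7.8)·6.4 = 0 → R_y = 649.7232/16.4 = 39.6173 ≈ 39.62 kip.
ΣF_y = 0: L_y + 39.6173 − 35 − 20 − ½·3.17·7.8 = 0 → L_y = 27.75 kip.
ΣF_x = 0: L_x + 5 = 0 → L_x = -5.000 kip.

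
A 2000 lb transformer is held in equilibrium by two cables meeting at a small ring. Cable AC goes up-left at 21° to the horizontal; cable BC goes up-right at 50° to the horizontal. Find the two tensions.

T_AC = 1360 lb, T_BC = 1975 lb

ΣF_x = 0: −T_AC·cos21° + T_BC·cos50° = 0 → T_BC = 1.45239·T_AC.
ΣF_y = 0: T_AC·sin21° + T_BC·sin50° = 2000.
Substitute: T_AC·(0.358368 + 1.45239·0.766044) = 2000 → T_AC = 1359.65 ≈ 1360 lb.
Then T_BC = 1.45239 × 1359.65 = 1975 lb.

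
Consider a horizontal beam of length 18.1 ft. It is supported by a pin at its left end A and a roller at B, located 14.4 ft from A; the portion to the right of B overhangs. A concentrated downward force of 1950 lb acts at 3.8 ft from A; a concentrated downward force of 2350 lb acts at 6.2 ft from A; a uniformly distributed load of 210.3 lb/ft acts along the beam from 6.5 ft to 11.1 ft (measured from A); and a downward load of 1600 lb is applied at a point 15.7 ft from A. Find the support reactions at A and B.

A_x = 0, A_y = 3005 lb, B_y = 3862 lb

Resultant of the distributed load: 210.3 × 4.6 = 967.38 lb at 8.8 ft from A.
ΣM about A: B_y·14.4 − 1950·3.8 − 2350·6.2 − (210.3·4.6)·8.8 − 1600·15.7 = 0 → B_y = 55612.944/14.4 = 3862.01 ≈ 3862 lb.
ΣF_y = 0: A_y + 3862.01 − 1950 − 2350 − 210.3·4.6 − 1600 = 0 → A_y = 3005 lb.
ΣF_x = 0: no horizontal applied forces, so A_x = 0.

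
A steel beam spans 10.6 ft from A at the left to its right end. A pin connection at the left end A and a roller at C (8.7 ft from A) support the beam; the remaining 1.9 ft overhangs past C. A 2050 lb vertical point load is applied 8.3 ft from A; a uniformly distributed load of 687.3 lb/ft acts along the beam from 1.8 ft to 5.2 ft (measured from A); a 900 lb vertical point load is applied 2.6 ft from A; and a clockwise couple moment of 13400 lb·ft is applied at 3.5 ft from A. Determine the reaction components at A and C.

A_x = 0, A_y = 581.8 lb, C_y = 4705 lb

Resultant of the distributed load: 687.3 × 3.4 = 2336.82 lb at 3.5 ft from A.
ΣM about A: C_y·8.7 − 2050·8.3 − (687.3·3.4)·3.5 − 900·2.6 − 13400 = 0 → C_y = 40933.87/8.7 = 4705.04 ≈ 4705 lb.
ΣF_y = 0: A_y + 4705.04 − 2050 − 687.3·3.4 − 900 = 0 → A_y = 581.8 lb.
ΣF_x = 0: no horizontal applied forces, so A_x = 0.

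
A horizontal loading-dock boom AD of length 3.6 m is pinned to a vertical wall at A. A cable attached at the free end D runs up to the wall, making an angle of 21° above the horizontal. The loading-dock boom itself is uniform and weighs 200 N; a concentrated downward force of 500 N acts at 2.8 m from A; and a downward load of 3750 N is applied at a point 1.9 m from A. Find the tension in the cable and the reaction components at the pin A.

T = 6887 N, A_x = 6430 N, A_y = 1982 N

ΣM about A: T·sin21°·3.6 − 200·1.8 − 500·2.8 − 3750·1.9 = 0 → T = 8885/(3.6·0.358368) = 6886.93 ≈ 6887 N.
ΣF_x = 0: A_x − T·cos21° = 0 → A_x = 6886.93 × 0.93358 = 6430 N.
ΣF_y = 0: A_y + T·sin21° − 200 − 500 − 3750 = 0 → A_y = 4450 − 6886.93 × 0.358368 = 1982 N.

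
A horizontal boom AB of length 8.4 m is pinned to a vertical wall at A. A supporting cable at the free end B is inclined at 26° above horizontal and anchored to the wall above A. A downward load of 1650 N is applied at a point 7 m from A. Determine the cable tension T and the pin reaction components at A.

T = 3137 N, A_x = 2819 N, A_y = 275.0 N

ΣM about A: T·sin26°·8.4 − 1650·7 = 0 → T = 11550/(8.4·0.438371) = 3136.61 ≈ 3137 N.
ΣF_x = 0: A_x − T·cos26° = 0 → A_x = 3136.61 × 0.898794 = 2819 N.
ΣF_y = 0: A_y + T·sin26° − 1650 = 0 → A_y = 1650 − 3136.61 × 0.438371 = 275.0 N.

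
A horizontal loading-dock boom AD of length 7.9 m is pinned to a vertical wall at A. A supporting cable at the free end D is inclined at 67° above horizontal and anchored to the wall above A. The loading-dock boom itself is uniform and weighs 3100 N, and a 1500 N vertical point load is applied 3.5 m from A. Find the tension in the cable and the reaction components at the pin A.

ΣM about A: T·sin67°·7.9 − 3100·3.95 − 1500·3.5 = 0 → T = 17495/(7.9·0.920505) = 2405.81 ≈ 2406 N.
ΣF_x = 0: A_x − T·cos67° = 0 → A_x = 2405.81 × 0.390731 = 940.0 N.
ΣF_y = 0: A_y + T·sin67° − 3100 − 1500 = 0 → A_y = 4600 − 2405.81 × 0.920505 = 2385 N.

T = 2406 N, A_x = 940.0 N, A_y = 2385 N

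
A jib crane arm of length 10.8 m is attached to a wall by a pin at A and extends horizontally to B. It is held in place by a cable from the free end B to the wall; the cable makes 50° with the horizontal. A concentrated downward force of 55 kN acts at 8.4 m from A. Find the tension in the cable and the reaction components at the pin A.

T = 55.84 kN, A_x = 35.89 kN, A_y = 12.22 kN

ΣM about A: T·sin50°·10.8 − 55·8.4 = 0 → T = 462/(10.8·0.766044) = 55.8425 ≈ 55.84 kN.
ΣF_x = 0: A_x − T·cos50° = 0 → A_x = 55.8425 × 0.642788 = 35.89 kN.
ΣF_y = 0: A_y + T·sin50° − 55 = 0 → A_y = 55 − 55.8425 × 0.766044 = 12.22 kN.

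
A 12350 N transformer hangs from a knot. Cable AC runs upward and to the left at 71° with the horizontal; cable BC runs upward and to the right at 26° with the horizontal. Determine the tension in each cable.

T_AC = 11180 N, T_BC = 4051 N

ΣF_x = 0: −T_AC·cos71° + T_BC·cos26° = 0 → T_BC = 0.362228·T_AC.
ΣF_y = 0: T_AC·sin71° + T_BC·sin26° = 12350.
Substitute: T_AC·(0.945519 + 0.362228·0.438371) = 12350 → T_AC = 11183.5 ≈ 11180 N.
Then T_BC = 0.362228 × 11183.5 = 4051 N.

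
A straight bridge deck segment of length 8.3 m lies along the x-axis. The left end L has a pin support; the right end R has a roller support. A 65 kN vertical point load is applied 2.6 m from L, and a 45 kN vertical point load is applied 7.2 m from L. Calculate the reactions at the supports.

ΣM about L: R_y·8.3 − 65·2.6 − 45·7.2 = 0 → R_y = 493/8.3 = 59.3976 ≈ 59.40 kN.
ΣF_y = 0: L_y + 59.3976 − 65 − 45 = 0 → L_y = 50.60 kN.
ΣF_x = 0: no horizontal applied forces, so L_x = 0.

L_x = 0, L_y = 50.60 kN, R_y = 59.40 kN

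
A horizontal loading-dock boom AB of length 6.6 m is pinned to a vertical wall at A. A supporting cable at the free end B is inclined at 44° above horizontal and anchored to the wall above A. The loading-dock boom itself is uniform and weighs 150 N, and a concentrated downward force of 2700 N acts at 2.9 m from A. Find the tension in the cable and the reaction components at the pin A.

ΣM about A: T·sin44°·6.6 − 150·3.3 − 2700·2.9 = 0 → T = 8325/(6.6·0.694658) = 1815.81 ≈ 1816 N.
ΣF_x = 0: A_x − T·cos44° = 0 → A_x = 1815.81 × 0.71934 = 1306 N.
ΣF_y = 0: A_y + T·sin44° − 150 − 2700 = 0 → A_y = 2850 − 1815.81 × 0.694658 = 1589 N.

T = 1816 N, A_x = 1306 N, A_y = 1589 N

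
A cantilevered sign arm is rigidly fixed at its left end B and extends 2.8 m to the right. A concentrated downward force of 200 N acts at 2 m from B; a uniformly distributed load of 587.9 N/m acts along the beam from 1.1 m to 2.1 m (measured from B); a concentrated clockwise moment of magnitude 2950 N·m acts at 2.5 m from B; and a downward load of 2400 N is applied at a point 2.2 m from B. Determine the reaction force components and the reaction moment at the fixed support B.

Resultant of the distributed load: 587.9 × 1 = 587.9 N at 1.6 m from B.
ΣF_x = 0: B_x = 0.
ΣF_y = 0: B_y − 200 − 587.9·1 − 2400 = 0 → B_y = 3188 N.
ΣM about B: M_B − 200·2 − (587.9·1)·1.6 − 2950 − 2400·2.2 = 0 → M_B = 9571 N·m.

B_x = 0, B_y = 3188 N, M_B = 9571 N·m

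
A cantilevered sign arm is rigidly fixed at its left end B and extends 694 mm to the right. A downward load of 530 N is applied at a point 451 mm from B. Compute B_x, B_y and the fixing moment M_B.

B_x = 0, B_y = 530.0 N, M_B = 239000 N·mm

ΣF_x = 0: B_x = 0.
ΣF_y = 0: B_y − 530 = 0 → B_y = 530.0 N.
ΣM about B: M_B − 530·451 = 0 → M_B = 239000 N·mm.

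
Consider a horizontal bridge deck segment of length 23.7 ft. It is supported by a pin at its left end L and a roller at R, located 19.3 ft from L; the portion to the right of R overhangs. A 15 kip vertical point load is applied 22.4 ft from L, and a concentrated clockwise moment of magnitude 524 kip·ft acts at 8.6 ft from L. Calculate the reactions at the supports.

Moments about L: R_y·19.3 − 15·22.4 − 524 = 0 → R_y = 860/19.3 = 44.5596 ≈ 44.56 kip.
ΣF_y = 0: L_y + 44.5596 − 15 = 0 → L_y = -29.56 kip.
ΣF_x = 0: no horizontal applied forces, so L_x = 0.

L_x = 0, L_y = -29.56 kip, R_y = 44.56 kip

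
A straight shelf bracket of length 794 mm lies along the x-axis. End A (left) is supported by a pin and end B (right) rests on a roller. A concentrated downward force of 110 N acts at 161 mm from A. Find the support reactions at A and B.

Moments about A: B_y·794 − 110·161 = 0 → B_y = 17710/794 = 22.3048 ≈ 22.30 N.
ΣF_y = 0: A_y + 22.3048 − 110 = 0 → A_y = 87.70 N.
ΣF_x = 0: no horizontal applied forces, so A_x = 0.

A_x = 0, A_y = 87.70 N, B_y = 22.30 N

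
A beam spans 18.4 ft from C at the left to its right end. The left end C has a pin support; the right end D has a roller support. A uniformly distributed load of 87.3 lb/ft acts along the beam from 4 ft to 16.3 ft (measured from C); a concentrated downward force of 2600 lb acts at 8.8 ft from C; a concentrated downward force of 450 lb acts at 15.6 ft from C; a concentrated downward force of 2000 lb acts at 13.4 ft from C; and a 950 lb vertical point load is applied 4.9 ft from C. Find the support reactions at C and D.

C_x = 0, C_y = 3147 lb, D_y = 3927 lb

Resultant of the distributed load: 87.3 × 12.3 = 1073.79 lb at 10.15 ft from C.
ΣM about C: D_y·18.4 − (87.3·12.3)·10.15 − 2600·8.8 − 450·15.6 − 2000·13.4 − 950·4.9 = 0 → D_y = 72253.9685/18.4 = 3926.85 ≈ 3927 lb.
ΣF_y = 0: C_y + 3926.85 − 87.3·12.3 − 2600 − 450 − 2000 − 950 = 0 → C_y = 3147 lb.
ΣF_x = 0: no horizontal applied forces, so C_x = 0.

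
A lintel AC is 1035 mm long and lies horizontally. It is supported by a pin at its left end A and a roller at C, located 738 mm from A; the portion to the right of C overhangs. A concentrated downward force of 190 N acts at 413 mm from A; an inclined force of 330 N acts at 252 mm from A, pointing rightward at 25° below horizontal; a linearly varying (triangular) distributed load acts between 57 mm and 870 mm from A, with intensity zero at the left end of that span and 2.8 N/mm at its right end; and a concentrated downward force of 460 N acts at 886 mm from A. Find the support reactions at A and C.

A_x = -299.1 N, A_y = 297.6 N, C_y = 1630 N

Resultant of the triangular load: ½ × 2.8 × 813 = 1138.2 N, acting at 599 mm from A (one-third of the span from the peak).
Moments about A: C_y·738 − 190·413 − 330·sin25°·252 − (½·2.8·813)·599 − 460·886 = 0 → C_y = 1202960/738 = 1630.03 ≈ 1630 N.
ΣF_y = 0: A_y + 1630.03 − 190 − 330·sin25° − ½·2.8·813 − 460 = 0 → A_y = 297.6 N.
ΣF_x = 0: A_x + 330·cos25° = 0 → A_x = -299.1 N.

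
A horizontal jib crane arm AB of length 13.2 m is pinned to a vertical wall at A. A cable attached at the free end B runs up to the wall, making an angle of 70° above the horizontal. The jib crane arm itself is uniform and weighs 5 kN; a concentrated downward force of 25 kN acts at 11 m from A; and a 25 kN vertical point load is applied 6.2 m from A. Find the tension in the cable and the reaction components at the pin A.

ΣM about A: T·sin70°·13.2 − 5·6.6 − 25·11 − 25·6.2 = 0 → T = 463/(13.2·0.939693) = 37.3268 ≈ 37.33 kN.
ΣF_x = 0: A_x − T·cos70° = 0 → A_x = 37.3268 × 0.34202 = 12.77 kN.
ΣF_y = 0: A_y + T·sin70° − 5 − 25 − 25 = 0 → A_y = 55 − 37.3268 × 0.939693 = 19.92 kN.

T = 37.33 kN, A_x = 12.77 kN, A_y = 19.92 kN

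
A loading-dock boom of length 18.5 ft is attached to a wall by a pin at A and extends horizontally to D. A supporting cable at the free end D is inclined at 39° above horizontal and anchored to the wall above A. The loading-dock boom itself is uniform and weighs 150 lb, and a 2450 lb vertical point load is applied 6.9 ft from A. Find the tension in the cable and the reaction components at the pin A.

T = 1571 lb, A_x = 1221 lb, A_y = 1611 lb

ΣM about A: T·sin39°·18.5 − 150·9.25 − 2450·6.9 = 0 → T = 18292.5/(18.5·0.62932) = 1571.19 ≈ 1571 lb.
ΣF_x = 0: A_x − T·cos39° = 0 → A_x = 1571.19 × 0.777146 = 1221 lb.
ΣF_y = 0: A_y + T·sin39° − 150 − 2450 = 0 → A_y = 2600 − 1571.19 × 0.62932 = 1611 lb.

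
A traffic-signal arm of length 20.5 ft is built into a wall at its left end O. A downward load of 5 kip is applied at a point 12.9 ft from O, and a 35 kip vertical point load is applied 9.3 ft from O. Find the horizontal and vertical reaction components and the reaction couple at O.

ΣF_x = 0: O_x = 0.
ΣF_y = 0: O_y − 5 − 35 = 0 → O_y = 40.00 kip.
ΣM about O: M_O − 5·12.9 − 35·9.3 = 0 → M_O = 390.0 kip·ft.

O_x = 0, O_y = 40.00 kip, M_O = 390.0 kip·ft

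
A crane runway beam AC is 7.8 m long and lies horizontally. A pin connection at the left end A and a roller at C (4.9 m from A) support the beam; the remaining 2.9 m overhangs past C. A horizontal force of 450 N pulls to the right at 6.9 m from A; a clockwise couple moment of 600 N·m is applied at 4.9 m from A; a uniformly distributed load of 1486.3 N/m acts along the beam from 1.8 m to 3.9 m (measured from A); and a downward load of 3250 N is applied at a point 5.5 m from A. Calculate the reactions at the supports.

Resultant of the distributed load: 1486.3 × 2.1 = 3121.23 N at 2.85 m from A.
Taking moments about A: C_y·4.9 − 600 − (1486.3·2.1)·2.85 − 3250·5.5 = 0 → C_y = 27370.5055/4.9 = 5585.82 ≈ 5586 N.
ΣF_y = 0: A_y + 5585.82 − 1486.3·2.1 − 3250 = 0 → A_y = 785.4 N.
ΣF_x = 0: A_x + 450 = 0 → A_x = -450.0 N.

A_x = -450.0 N, A_y = 785.4 N, C_y = 5586 N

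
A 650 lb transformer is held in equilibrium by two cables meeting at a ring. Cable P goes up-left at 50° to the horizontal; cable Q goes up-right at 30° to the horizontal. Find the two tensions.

ΣF_x = 0: −T_P·cos50° + T_Q·cos30° = 0 → T_Q = 0.742227·T_P.
ΣF_y = 0: T_P·sin50° + T_Q·sin30° = 650.
Substitute: T_P·(0.766044 + 0.742227·0.5) = 650 → T_P = 571.601 ≈ 571.6 lb.
Then T_Q = 0.742227 × 571.601 = 424.3 lb.

T_P = 571.6 lb, T_Q = 424.3 lb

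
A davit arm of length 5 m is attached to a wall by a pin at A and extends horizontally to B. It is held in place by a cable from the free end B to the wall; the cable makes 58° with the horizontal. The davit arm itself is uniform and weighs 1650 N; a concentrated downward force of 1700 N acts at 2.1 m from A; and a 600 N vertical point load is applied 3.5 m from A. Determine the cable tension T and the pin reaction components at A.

ΣM about A: T·sin58°·5 − 1650·2.5 − 1700·2.1 − 600·3.5 = 0 → T = 9795/(5·0.848048) = 2310.01 ≈ 2310 N.
ΣF_x = 0: A_x − T·cos58° = 0 → A_x = 2310.01 × 0.529919 = 1224 N.
ΣF_y = 0: A_y + T·sin58° − 1650 − 1700 − 600 = 0 → A_y = 3950 − 2310.01 × 0.848048 = 1991 N.

T = 2310 N, A_x = 1224 N, A_y = 1991 N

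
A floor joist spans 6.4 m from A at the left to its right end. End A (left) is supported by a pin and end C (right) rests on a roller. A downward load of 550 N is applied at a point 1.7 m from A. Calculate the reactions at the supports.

A_x = 0, A_y = 403.9 N, C_y = 146.1 N

Moments about A: C_y·6.4 − 550·1.7 = 0 → C_y = 935/6.4 = 146.094 ≈ 146.1 N.
ΣF_y = 0: A_y + 146.094 − 550 = 0 → A_y = 403.9 N.
ΣF_x = 0: no horizontal applied forces, so A_x = 0.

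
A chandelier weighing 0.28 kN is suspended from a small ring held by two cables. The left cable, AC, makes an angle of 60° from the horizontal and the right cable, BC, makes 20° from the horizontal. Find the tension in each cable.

ΣF_x = 0: −T_AC·cos60° + T_BC·cos20° = 0 → T_BC = 0.532089·T_AC.
ΣF_y = 0: T_AC·sin60° + T_BC·sin20° = 0.28.
Substitute: T_AC·(0.866025 + 0.532089·0.34202) = 0.28 → T_AC = 0.267173 ≈ 0.2672 kN.
Then T_BC = 0.532089 × 0.267173 = 0.1422 kN.

T_AC = 0.2672 kN, T_BC = 0.1422 kN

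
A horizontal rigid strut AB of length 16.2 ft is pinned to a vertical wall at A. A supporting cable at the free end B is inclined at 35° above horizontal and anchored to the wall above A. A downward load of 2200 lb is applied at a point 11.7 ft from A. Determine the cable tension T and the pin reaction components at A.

T = 2770 lb, A_x = 2269 lb, A_y = 611.1 lb

ΣM about A: T·sin35°·16.2 − 2200·11.7 = 0 → T = 25740/(16.2·0.573576) = 2770.15 ≈ 2770 lb.
ΣF_x = 0: A_x − T·cos35° = 0 → A_x = 2770.15 × 0.819152 = 2269 lb.
ΣF_y = 0: A_y + T·sin35° − 2200 = 0 → A_y = 2200 − 2770.15 × 0.573576 = 611.1 lb.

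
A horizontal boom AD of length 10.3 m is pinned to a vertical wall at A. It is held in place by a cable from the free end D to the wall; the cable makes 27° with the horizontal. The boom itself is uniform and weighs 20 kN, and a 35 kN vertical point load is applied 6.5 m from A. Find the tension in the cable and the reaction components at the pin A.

T = 70.68 kN, A_x = 62.98 kN, A_y = 22.91 kN

ΣM about A: T·sin27°·10.3 − 20·5.15 − 35·6.5 = 0 → T = 330.5/(10.3·0.45399) = 70.6786 ≈ 70.68 kN.
ΣF_x = 0: A_x − T·cos27° = 0 → A_x = 70.6786 × 0.891007 = 62.98 kN.
ΣF_y = 0: A_y + T·sin27° − 20 − 35 = 0 → A_y = 55 − 70.6786 × 0.45399 = 22.91 kN.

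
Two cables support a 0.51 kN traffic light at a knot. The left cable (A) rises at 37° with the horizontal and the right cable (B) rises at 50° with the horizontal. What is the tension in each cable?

ΣF_x = 0: −T_A·cos37° + T_B·cos50° = 0 → T_B = 1.24246·T_A.
ΣF_y = 0: T_A·sin37° + T_B·sin50° = 0.51.
Substitute: T_A·(0.601815 + 1.24246·0.766044) = 0.51 → T_A = 0.328271 ≈ 0.3283 kN.
Then T_B = 1.24246 × 0.328271 = 0.4079 kN.

T_A = 0.3283 kN, T_B = 0.4079 kN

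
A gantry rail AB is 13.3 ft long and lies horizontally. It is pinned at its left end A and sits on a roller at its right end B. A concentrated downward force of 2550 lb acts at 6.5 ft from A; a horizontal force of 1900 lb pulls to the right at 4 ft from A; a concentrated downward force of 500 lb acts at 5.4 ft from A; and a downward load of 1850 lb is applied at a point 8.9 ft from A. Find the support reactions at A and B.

A_x = -1900 lb, A_y = 2213 lb, B_y = 2687 lb

ΣM about A: B_y·13.3 − 2550·6.5 − 500·5.4 − 1850·8.9 = 0 → B_y = 35740/13.3 = 2687.22 ≈ 2687 lb.
ΣF_y = 0: A_y + 2687.22 − 2550 − 500 − 1850 = 0 → A_y = 2213 lb.
ΣF_x = 0: A_x + 1900 = 0 → A_x = -1900 lb.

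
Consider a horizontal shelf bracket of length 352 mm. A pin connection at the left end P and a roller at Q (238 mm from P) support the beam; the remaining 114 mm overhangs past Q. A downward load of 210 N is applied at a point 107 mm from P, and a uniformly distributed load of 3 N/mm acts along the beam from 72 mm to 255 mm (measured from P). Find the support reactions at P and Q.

Resultant of the distributed load: 3 × 183 = 549 N at 163.5 mm from P.
Moments about P: Q_y·238 − 210·107 − (3·183)·163.5 = 0 → Q_y = 112231.5/238 = 471.561 ≈ 471.6 N.
ΣF_y = 0: P_y + 471.561 − 210 − 3·183 = 0 → P_y = 287.4 N.
ΣF_x = 0: no horizontal applied forces, so P_x = 0.

P_x = 0, P_y = 287.4 N, Q_y = 471.6 N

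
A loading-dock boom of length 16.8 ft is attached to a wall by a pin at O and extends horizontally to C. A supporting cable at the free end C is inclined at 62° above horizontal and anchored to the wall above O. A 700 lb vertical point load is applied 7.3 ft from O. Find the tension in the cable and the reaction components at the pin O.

T = 344.5 lb, O_x = 161.7 lb, O_y = 395.8 lb

ΣM about O: T·sin62°·16.8 − 700·7.3 = 0 → T = 5110/(16.8·0.882948) = 344.49 ≈ 344.5 lb.
ΣF_x = 0: O_x − T·cos62° = 0 → O_x = 344.49 × 0.469472 = 161.7 lb.
ΣF_y = 0: O_y + T·sin62° − 700 = 0 → O_y = 700 − 344.49 × 0.882948 = 395.8 lb.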